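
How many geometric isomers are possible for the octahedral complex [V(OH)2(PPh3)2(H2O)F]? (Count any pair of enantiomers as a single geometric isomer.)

6

In an octahedral complex each vertex has one trans partner and four cis neighbours.
Working through the distinct placements yields 6 geometric isomers: OH trans, PPh3 trans; OH cis, PPh3 cis (3 arrangements, 2 chiral); OH cis, PPh3 trans; OH trans, PPh3 cis.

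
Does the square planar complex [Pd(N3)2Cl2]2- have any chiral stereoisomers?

A square has two trans pairs of vertices; adjacent vertices are cis.
Systematic placement gives 2 geometric isomers: N3 cis; N3 trans.
Each arrangement has an internal mirror plane or centre of symmetry, so none is chiral.

no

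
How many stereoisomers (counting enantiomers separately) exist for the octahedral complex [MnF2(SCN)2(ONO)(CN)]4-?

The six octahedral sites form three mutually perpendicular trans pairs.
Working through the distinct placements yields 6 geometric isomers: F cis, SCN trans; F cis, SCN cis (3 arrangements, 2 chiral); F trans, SCN trans; F trans, SCN cis.
Of these, 2 lack any improper symmetry element and so occur as enantiomeric pairs, giving 6 + 2 = 8 stereoisomers in total.

8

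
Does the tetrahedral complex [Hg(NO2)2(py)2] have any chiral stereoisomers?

Only one geometric arrangement is possible.

no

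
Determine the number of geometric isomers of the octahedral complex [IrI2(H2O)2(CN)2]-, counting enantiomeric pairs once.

5

The six octahedral sites form three mutually perpendicular trans pairs.
Working through the distinct placements yields 5 geometric isomers: I trans, H2O trans, CN trans; I cis, H2O cis, CN trans; I trans, H2O cis, CN cis; I cis, H2O cis, CN cis (chiral); I cis, H2O trans, CN cis.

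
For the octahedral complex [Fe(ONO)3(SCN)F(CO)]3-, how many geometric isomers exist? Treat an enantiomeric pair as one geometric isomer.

In an octahedral complex each vertex has one trans partner and four cis neighbours.
Working through the distinct placements yields 4 geometric isomers: ONO mer (3 arrangements); ONO fac (chiral).

4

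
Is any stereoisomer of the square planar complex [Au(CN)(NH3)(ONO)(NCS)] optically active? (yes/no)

Systematic placement gives 3 geometric isomers: (CN/NH3 trans, NCS/ONO trans); (CN/ONO trans, NCS/NH3 trans); (CN/NCS trans, NH3/ONO trans).
Each arrangement has an internal mirror plane or centre of symmetry, so none is chiral.

no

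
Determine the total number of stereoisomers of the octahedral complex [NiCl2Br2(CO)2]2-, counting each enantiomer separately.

The six octahedral sites form three mutually perpendicular trans pairs.
Systematic placement gives 5 geometric isomers: Cl trans, Br trans, CO trans; Cl cis, Br trans, CO cis; Cl trans, Br cis, CO cis; Cl cis, Br cis, CO cis (chiral); Cl cis, Br cis, CO trans.
One of these lacks any improper symmetry element and so occurs as an enantiomeric pair, giving 5 + 1 = 6 stereoisomers in total.

6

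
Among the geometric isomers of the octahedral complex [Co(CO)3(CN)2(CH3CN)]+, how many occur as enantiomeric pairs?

The six octahedral sites form three mutually perpendicular trans pairs.
There are 3 geometric isomers: CO mer, CN cis; CO mer, CN trans; CO fac, CN cis.
Each arrangement has an internal mirror plane or centre of symmetry, so none is chiral.

0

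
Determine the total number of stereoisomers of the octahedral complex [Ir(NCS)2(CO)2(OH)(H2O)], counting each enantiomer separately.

An octahedron has six vertices in three trans pairs; every non-trans pair is cis.
The distinct arrangements are (6 in all): NCS cis, CO trans; NCS trans, CO trans; NCS cis, CO cis (3 arrangements, 2 chiral); NCS trans, CO cis.
Of these, 2 lack any improper symmetry element and so occur as enantiomeric pairs, giving 6 + 2 = 8 stereoisomers in total.

8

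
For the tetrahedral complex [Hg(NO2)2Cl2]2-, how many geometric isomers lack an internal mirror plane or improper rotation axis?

In a tetrahedral complex all four positions are equivalent and every pair of ligands is adjacent — there is no cis/trans distinction.
Only one geometric arrangement is possible.

0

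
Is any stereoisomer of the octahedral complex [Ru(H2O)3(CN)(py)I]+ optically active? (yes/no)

The six octahedral sites form three mutually perpendicular trans pairs.
Systematic placement gives 4 geometric isomers: H2O mer (3 arrangements); H2O fac (chiral).
One of these lacks any improper symmetry element and so occurs as an enantiomeric pair, giving 4 + 1 = 5 stereoisomers in total.

yes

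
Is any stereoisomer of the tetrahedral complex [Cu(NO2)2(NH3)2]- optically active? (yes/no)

In a tetrahedral complex all four positions are equivalent and every pair of ligands is adjacent — there is no cis/trans distinction.
Only one geometric arrangement is possible.

no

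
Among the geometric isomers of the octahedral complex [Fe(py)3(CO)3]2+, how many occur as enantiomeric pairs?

An octahedron has six vertices in three trans pairs; every non-trans pair is cis.
The distinct arrangements are (2 in all): py mer; py fac.
Each arrangement has an internal mirror plane or centre of symmetry, so none is chiral.

0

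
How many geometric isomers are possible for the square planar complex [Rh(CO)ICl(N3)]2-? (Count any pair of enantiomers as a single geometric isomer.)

There are 3 geometric isomers: (CO/I trans, Cl/N3 trans); (CO/N3 trans, Cl/I trans); (CO/Cl trans, I/N3 trans).

3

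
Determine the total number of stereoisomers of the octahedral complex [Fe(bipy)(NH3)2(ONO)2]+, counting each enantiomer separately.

In an octahedral complex each vertex has one trans partner and four cis neighbours.
Each bipy is bidentate and must span two cis positions.
Working through the distinct placements yields 3 geometric isomers: NH3 trans, ONO cis; NH3 cis, ONO cis (chiral); NH3 cis, ONO trans.
One of these lacks any improper symmetry element and so occurs as an enantiomeric pair, giving 3 + 1 = 4 stereoisomers in total.

4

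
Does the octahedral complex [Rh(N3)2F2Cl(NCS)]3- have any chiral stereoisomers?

An octahedron has six vertices in three trans pairs; every non-trans pair is cis.
There are 6 geometric isomers: N3 cis, F cis (3 arrangements, 2 chiral); N3 trans, F cis; N3 cis, F trans; N3 trans, F trans.
Of these, 2 lack any improper symmetry element and so occur as enantiomeric pairs, giving 6 + 2 = 8 stereoisomers in total.

yes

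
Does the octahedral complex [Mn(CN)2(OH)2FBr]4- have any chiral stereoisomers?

yes

Working through the distinct placements yields 6 geometric isomers: CN cis, OH trans; CN cis, OH cis (3 arrangements, 2 chiral); CN trans, OH trans; CN trans, OH cis.
Of these, 2 lack any improper symmetry element and so occur as enantiomeric pairs, giving 6 + 2 = 8 stereoisomers in total.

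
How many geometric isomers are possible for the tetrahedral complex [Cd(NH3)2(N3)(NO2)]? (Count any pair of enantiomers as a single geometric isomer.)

All four vertices of a tetrahedron are equivalent and mutually adjacent, so cis/trans isomerism cannot arise.
Only one geometric arrangement is possible.

1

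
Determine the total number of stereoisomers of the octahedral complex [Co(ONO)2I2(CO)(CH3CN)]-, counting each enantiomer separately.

8

In an octahedral complex each vertex has one trans partner and four cis neighbours.
There are 6 geometric isomers: ONO trans, I trans; ONO cis, I cis (3 arrangements, 2 chiral); ONO trans, I cis; ONO cis, I trans.
Of these, 2 lack any improper symmetry element and so occur as enantiomeric pairs, giving 6 + 2 = 8 stereoisomers in total.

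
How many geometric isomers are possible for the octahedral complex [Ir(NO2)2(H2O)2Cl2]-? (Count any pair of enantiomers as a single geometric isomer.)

5

Systematic placement gives 5 geometric isomers: NO2 trans, H2O trans, Cl trans; NO2 cis, H2O cis, Cl trans; NO2 trans, H2O cis, Cl cis; NO2 cis, H2O cis, Cl cis (chiral); NO2 cis, H2O trans, Cl cis.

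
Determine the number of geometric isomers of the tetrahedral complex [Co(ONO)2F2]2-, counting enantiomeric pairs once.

1

In a tetrahedral complex all four positions are equivalent and every pair of ligands is adjacent — there is no cis/trans distinction.
Only one geometric arrangement is possible.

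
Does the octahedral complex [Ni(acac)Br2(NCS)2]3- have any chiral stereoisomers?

yes

In an octahedral complex each vertex has one trans partner and four cis neighbours.
Each acac is bidentate and must span two cis positions.
The distinct arrangements are (3 in all): Br trans, NCS cis; Br cis, NCS cis (chiral); Br cis, NCS trans.
One of these lacks any improper symmetry element and so occurs as an enantiomeric pair, giving 3 + 1 = 4 stereoisomers in total.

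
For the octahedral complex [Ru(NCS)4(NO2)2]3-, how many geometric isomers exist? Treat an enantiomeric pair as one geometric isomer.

2

An octahedron has six vertices in three trans pairs; every non-trans pair is cis.
Systematic placement gives 2 geometric isomers: NO2 trans; NO2 cis.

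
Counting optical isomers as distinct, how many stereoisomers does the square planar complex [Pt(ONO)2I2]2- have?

A square has two trans pairs of vertices; adjacent vertices are cis.
The distinct arrangements are (2 in all): ONO cis; ONO trans.
Each arrangement has an internal mirror plane or centre of symmetry, so none is chiral.

2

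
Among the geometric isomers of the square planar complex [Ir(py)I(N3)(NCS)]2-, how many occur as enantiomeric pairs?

In a square planar complex each vertex has one trans partner and two cis neighbours.
Working through the distinct placements yields 3 geometric isomers: (I/NCS trans, N3/py trans); (I/py trans, N3/NCS trans); (I/N3 trans, NCS/py trans).
Each arrangement has an internal mirror plane or centre of symmetry, so none is chiral.

0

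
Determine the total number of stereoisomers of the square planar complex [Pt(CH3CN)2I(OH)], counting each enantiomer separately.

2

In a square planar complex each vertex has one trans partner and two cis neighbours.
There are 2 geometric isomers: CH3CN cis; CH3CN trans.
Each arrangement has an internal mirror plane or centre of symmetry, so none is chiral.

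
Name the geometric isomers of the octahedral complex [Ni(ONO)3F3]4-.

An octahedron has six vertices in three trans pairs; every non-trans pair is cis.
There are 2 geometric isomers: ONO mer; ONO fac.

fac and mer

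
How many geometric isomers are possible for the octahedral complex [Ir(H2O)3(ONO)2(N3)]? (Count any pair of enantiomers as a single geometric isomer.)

3

There are 3 geometric isomers: H2O mer, ONO trans; H2O mer, ONO cis; H2O fac, ONO cis.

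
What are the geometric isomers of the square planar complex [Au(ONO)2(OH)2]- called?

cis and trans

The distinct arrangements are (2 in all): ONO cis; ONO trans.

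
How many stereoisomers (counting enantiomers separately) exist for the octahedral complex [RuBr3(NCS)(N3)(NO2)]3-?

Systematic placement gives 4 geometric isomers: Br mer (3 arrangements); Br fac (chiral).
One of these lacks any improper symmetry element and so occurs as an enantiomeric pair, giving 4 + 1 = 5 stereoisomers in total.

5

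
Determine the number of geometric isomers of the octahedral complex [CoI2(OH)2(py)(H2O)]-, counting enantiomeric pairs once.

In an octahedral complex each vertex has one trans partner and four cis neighbours.
The distinct arrangements are (6 in all): I cis, OH cis (3 arrangements, 2 chiral); I cis, OH trans; I trans, OH cis; I trans, OH trans.

6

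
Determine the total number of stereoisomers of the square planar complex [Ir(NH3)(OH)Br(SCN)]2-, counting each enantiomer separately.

A square has two trans pairs of vertices; adjacent vertices are cis.
There are 3 geometric isomers: (Br/OH trans, NH3/SCN trans); (Br/SCN trans, NH3/OH trans); (Br/NH3 trans, OH/SCN trans).
Each arrangement has an internal mirror plane or centre of symmetry, so none is chiral.

3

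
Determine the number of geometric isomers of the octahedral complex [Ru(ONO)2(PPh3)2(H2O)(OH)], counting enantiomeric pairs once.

An octahedron has six vertices in three trans pairs; every non-trans pair is cis.
The distinct arrangements are (6 in all): ONO trans, PPh3 trans; ONO cis, PPh3 cis (3 arrangements, 2 chiral); ONO cis, PPh3 trans; ONO trans, PPh3 cis.

6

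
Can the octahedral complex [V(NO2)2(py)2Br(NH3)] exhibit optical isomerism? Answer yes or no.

An octahedron has six vertices in three trans pairs; every non-trans pair is cis.
Systematic placement gives 6 geometric isomers: NO2 trans, py trans; NO2 cis, py cis (3 arrangements, 2 chiral); NO2 cis, py trans; NO2 trans, py cis.
Of these, 2 lack any improper symmetry element and so occur as enantiomeric pairs, giving 6 + 2 = 8 stereoisomers in total.

yes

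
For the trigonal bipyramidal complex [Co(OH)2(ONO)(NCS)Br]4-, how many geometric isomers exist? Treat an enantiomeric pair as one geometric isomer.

7

Exhaustive case analysis gives 7 geometric isomers.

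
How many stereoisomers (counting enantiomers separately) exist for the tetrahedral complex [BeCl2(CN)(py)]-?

1

Only one geometric arrangement is possible.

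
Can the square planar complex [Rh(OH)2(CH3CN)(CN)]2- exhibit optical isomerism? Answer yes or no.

no

The distinct arrangements are (2 in all): OH cis; OH trans.
Each arrangement has an internal mirror plane or centre of symmetry, so none is chiral.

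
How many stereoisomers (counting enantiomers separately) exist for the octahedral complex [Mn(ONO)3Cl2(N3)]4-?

3

Working through the distinct placements yields 3 geometric isomers: ONO mer, Cl trans; ONO mer, Cl cis; ONO fac, Cl cis.
Each arrangement has an internal mirror plane or centre of symmetry, so none is chiral.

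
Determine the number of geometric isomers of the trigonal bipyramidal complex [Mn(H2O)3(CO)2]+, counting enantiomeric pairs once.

In a trigonal bipyramid the two axial positions differ from the three equatorial ones.
There are 3 geometric isomers: CO both axial; CO one axial, one equatorial; CO both equatorial.

3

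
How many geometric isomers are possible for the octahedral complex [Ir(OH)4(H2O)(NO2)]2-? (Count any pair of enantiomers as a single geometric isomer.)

2

The six octahedral sites form three mutually perpendicular trans pairs.
Working through the distinct placements yields 2 geometric isomers: H2O and NO2 mutually trans; H2O and NO2 mutually cis.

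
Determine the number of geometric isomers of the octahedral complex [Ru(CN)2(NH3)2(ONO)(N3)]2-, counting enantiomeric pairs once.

6

In an octahedral complex each vertex has one trans partner and four cis neighbours.
Working through the distinct placements yields 6 geometric isomers: CN trans, NH3 cis; CN trans, NH3 trans; CN cis, NH3 cis (3 arrangements, 2 chiral); CN cis, NH3 trans.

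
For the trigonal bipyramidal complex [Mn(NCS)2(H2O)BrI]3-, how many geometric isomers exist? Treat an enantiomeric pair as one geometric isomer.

Placing the ligands in turn and identifying arrangements related by rotation or reflection leaves 7 distinct geometric isomers.

7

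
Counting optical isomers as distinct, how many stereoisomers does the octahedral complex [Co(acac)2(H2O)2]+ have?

3

An octahedron has six vertices in three trans pairs; every non-trans pair is cis.
Each acac is bidentate and must span two cis positions.
The distinct arrangements are (2 in all): H2O trans; H2O cis (chiral).
One of these lacks any improper symmetry element and so occurs as an enantiomeric pair, giving 2 + 1 = 3 stereoisomers in total.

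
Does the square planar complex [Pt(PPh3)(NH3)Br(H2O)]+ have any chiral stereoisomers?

In a square planar complex each vertex has one trans partner and two cis neighbours.
There are 3 geometric isomers: (Br/NH3 trans, H2O/PPh3 trans); (Br/PPh3 trans, H2O/NH3 trans); (Br/H2O trans, NH3/PPh3 trans).
Each arrangement has an internal mirror plane or centre of symmetry, so none is chiral.

no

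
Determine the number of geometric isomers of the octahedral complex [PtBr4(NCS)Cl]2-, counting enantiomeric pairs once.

An octahedron has six vertices in three trans pairs; every non-trans pair is cis.
Systematic placement gives 2 geometric isomers: NCS and Cl mutually trans; NCS and Cl mutually cis.

2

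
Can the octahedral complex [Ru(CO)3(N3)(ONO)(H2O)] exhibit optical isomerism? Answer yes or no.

There are 4 geometric isomers: CO mer (3 arrangements); CO fac (chiral).
One of these lacks any improper symmetry element and so occurs as an enantiomeric pair, giving 4 + 1 = 5 stereoisomers in total.

yes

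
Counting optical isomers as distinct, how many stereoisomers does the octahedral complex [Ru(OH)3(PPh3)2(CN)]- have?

In an octahedral complex each vertex has one trans partner and four cis neighbours.
The distinct arrangements are (3 in all): OH mer, PPh3 trans; OH fac, PPh3 cis; OH mer, PPh3 cis.
Each arrangement has an internal mirror plane or centre of symmetry, so none is chiral.

3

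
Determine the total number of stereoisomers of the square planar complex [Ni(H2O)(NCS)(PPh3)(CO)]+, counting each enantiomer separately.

In a square planar complex each vertex has one trans partner and two cis neighbours.
The distinct arrangements are (3 in all): (CO/NCS trans, H2O/PPh3 trans); (CO/PPh3 trans, H2O/NCS trans); (CO/H2O trans, NCS/PPh3 trans).
Each arrangement has an internal mirror plane or centre of symmetry, so none is chiral.

3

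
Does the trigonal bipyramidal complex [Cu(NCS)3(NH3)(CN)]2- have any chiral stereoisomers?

no

A trigonal bipyramid has two axial and three equatorial sites, which are chemically inequivalent.
Systematic placement gives 4 geometric isomers: NH3 equatorial, CN axial; NH3 axial, CN axial; NH3 equatorial, CN equatorial; NH3 axial, CN equatorial.
Each arrangement has an internal mirror plane or centre of symmetry, so none is chiral.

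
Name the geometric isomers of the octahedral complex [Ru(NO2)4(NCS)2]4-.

The six octahedral sites form three mutually perpendicular trans pairs.
There are 2 geometric isomers: NCS trans; NCS cis.

cis and trans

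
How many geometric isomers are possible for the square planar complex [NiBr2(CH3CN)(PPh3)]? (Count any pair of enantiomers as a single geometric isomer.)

2

The distinct arrangements are (2 in all): Br cis; Br trans.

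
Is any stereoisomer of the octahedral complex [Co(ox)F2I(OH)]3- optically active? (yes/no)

yes

Each ox is bidentate and must span two cis positions.
The distinct arrangements are (4 in all): F trans; F cis (3 arrangements, 2 chiral).
Of these, 2 lack any improper symmetry element and so occur as enantiomeric pairs, giving 4 + 2 = 6 stereoisomers in total.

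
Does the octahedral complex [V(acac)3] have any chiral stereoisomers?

yes

The six octahedral sites form three mutually perpendicular trans pairs.
Each acac is bidentate and must span two cis positions.
Only one geometric arrangement is possible; it has no improper symmetry element, so it exists as a pair of enantiomers (2 stereoisomers).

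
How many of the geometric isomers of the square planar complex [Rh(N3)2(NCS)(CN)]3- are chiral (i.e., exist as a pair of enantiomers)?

0

The distinct arrangements are (2 in all): N3 cis; N3 trans.
Each arrangement has an internal mirror plane or centre of symmetry, so none is chiral.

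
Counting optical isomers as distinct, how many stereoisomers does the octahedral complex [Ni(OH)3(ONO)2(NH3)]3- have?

3

An octahedron has six vertices in three trans pairs; every non-trans pair is cis.
The distinct arrangements are (3 in all): OH mer, ONO trans; OH fac, ONO cis; OH mer, ONO cis.
Each arrangement has an internal mirror plane or centre of symmetry, so none is chiral.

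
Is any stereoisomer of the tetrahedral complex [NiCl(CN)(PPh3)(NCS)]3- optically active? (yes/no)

yes

Only one geometric arrangement is possible; it has no improper symmetry element, so it exists as a pair of enantiomers (2 stereoisomers).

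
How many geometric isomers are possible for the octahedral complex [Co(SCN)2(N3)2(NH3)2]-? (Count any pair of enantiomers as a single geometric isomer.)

There are 5 geometric isomers: SCN trans, N3 trans, NH3 trans; SCN cis, N3 trans, NH3 cis; SCN trans, N3 cis, NH3 cis; SCN cis, N3 cis, NH3 cis (chiral); SCN cis, N3 cis, NH3 trans.

5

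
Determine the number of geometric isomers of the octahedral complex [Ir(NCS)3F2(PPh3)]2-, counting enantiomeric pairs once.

In an octahedral complex each vertex has one trans partner and four cis neighbours.
Systematic placement gives 3 geometric isomers: NCS mer, F trans; NCS fac, F cis; NCS mer, F cis.

3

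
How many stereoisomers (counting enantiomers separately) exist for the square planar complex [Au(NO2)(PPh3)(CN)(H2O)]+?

3

Working through the distinct placements yields 3 geometric isomers: (CN/NO2 trans, H2O/PPh3 trans); (CN/PPh3 trans, H2O/NO2 trans); (CN/H2O trans, NO2/PPh3 trans).
Each arrangement has an internal mirror plane or centre of symmetry, so none is chiral.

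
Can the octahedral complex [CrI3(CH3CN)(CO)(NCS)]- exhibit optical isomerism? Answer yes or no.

In an octahedral complex each vertex has one trans partner and four cis neighbours.
Working through the distinct placements yields 4 geometric isomers: I mer (3 arrangements); I fac (chiral).
One of these lacks any improper symmetry element and so occurs as an enantiomeric pair, giving 4 + 1 = 5 stereoisomers in total.

yes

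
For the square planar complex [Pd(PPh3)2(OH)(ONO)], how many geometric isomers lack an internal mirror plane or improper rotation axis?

0

In a square planar complex each vertex has one trans partner and two cis neighbours.
There are 2 geometric isomers: PPh3 cis; PPh3 trans.
Each arrangement has an internal mirror plane or centre of symmetry, so none is chiral.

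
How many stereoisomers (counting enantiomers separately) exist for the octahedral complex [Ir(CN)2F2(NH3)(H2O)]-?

8

There are 6 geometric isomers: CN trans, F trans; CN trans, F cis; CN cis, F cis (3 arrangements, 2 chiral); CN cis, F trans.
Of these, 2 lack any improper symmetry element and so occur as enantiomeric pairs, giving 6 + 2 = 8 stereoisomers in total.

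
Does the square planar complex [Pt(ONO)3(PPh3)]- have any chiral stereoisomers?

no

In a square planar complex each vertex has one trans partner and two cis neighbours.
Only one geometric arrangement is possible.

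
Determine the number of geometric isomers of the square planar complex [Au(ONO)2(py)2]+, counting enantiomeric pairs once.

In a square planar complex each vertex has one trans partner and two cis neighbours.
Working through the distinct placements yields 2 geometric isomers: ONO cis; ONO trans.

2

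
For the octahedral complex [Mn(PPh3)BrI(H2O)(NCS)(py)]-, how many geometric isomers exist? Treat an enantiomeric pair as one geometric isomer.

An octahedron has six vertices in three trans pairs; every non-trans pair is cis.
Exhaustive case analysis gives 15 geometric isomers.

15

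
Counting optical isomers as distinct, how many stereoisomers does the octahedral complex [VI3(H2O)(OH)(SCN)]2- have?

5

There are 4 geometric isomers: I mer (3 arrangements); I fac (chiral).
One of these lacks any improper symmetry element and so occurs as an enantiomeric pair, giving 4 + 1 = 5 stereoisomers in total.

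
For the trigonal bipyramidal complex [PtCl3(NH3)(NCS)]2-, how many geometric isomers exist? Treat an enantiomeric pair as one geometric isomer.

In a trigonal bipyramid the two axial positions differ from the three equatorial ones.
The distinct arrangements are (4 in all): NH3 equatorial, NCS equatorial; NH3 equatorial, NCS axial; NH3 axial, NCS equatorial; NH3 axial, NCS axial.

4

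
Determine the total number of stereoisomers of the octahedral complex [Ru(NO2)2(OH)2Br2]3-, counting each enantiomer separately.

There are 5 geometric isomers: NO2 trans, OH trans, Br trans; NO2 cis, OH cis, Br trans; NO2 cis, OH trans, Br cis; NO2 cis, OH cis, Br cis (chiral); NO2 trans, OH cis, Br cis.
One of these lacks any improper symmetry element and so occurs as an enantiomeric pair, giving 5 + 1 = 6 stereoisomers in total.

6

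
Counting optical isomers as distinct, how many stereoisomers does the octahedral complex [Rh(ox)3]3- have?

2

The six octahedral sites form three mutually perpendicular trans pairs.
Each ox is bidentate and must span two cis positions.
Only one geometric arrangement is possible; it has no improper symmetry element, so it exists as a pair of enantiomers (2 stereoisomers).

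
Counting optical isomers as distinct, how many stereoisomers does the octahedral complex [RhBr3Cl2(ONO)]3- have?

An octahedron has six vertices in three trans pairs; every non-trans pair is cis.
Systematic placement gives 3 geometric isomers: Br mer, Cl cis; Br mer, Cl trans; Br fac, Cl cis.
Each arrangement has an internal mirror plane or centre of symmetry, so none is chiral.

3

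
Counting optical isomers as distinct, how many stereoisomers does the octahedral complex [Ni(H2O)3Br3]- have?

In an octahedral complex each vertex has one trans partner and four cis neighbours.
Working through the distinct placements yields 2 geometric isomers: H2O mer; H2O fac.
Each arrangement has an internal mirror plane or centre of symmetry, so none is chiral.

2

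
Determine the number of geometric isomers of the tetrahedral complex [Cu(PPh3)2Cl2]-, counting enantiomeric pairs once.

In a tetrahedral complex all four positions are equivalent and every pair of ligands is adjacent — there is no cis/trans distinction.
Only one geometric arrangement is possible.

1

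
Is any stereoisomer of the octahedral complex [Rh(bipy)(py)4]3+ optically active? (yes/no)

An octahedron has six vertices in three trans pairs; every non-trans pair is cis.
Each bipy is bidentate and must span two cis positions.
Only one geometric arrangement is possible.

no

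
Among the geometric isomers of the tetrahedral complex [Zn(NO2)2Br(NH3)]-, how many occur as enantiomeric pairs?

0

In a tetrahedral complex all four positions are equivalent and every pair of ligands is adjacent — there is no cis/trans distinction.
Only one geometric arrangement is possible.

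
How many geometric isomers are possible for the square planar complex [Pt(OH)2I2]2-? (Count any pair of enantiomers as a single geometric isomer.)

2

In a square planar complex each vertex has one trans partner and two cis neighbours.
Working through the distinct placements yields 2 geometric isomers: OH cis; OH trans.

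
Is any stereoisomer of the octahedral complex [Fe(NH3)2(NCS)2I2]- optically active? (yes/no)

Systematic placement gives 5 geometric isomers: NH3 trans, NCS trans, I trans; NH3 cis, NCS cis, I trans; NH3 trans, NCS cis, I cis; NH3 cis, NCS cis, I cis (chiral); NH3 cis, NCS trans, I cis.
One of these lacks any improper symmetry element and so occurs as an enantiomeric pair, giving 5 + 1 = 6 stereoisomers in total.

yes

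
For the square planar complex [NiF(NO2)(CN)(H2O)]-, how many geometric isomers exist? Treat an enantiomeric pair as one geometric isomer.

3

A square has two trans pairs of vertices; adjacent vertices are cis.
Working through the distinct placements yields 3 geometric isomers: (CN/H2O trans, F/NO2 trans); (CN/NO2 trans, F/H2O trans); (CN/F trans, H2O/NO2 trans).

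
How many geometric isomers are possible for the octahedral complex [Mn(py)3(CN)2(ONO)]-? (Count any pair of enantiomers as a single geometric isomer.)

An octahedron has six vertices in three trans pairs; every non-trans pair is cis.
The distinct arrangements are (3 in all): py mer, CN trans; py mer, CN cis; py fac, CN cis.

3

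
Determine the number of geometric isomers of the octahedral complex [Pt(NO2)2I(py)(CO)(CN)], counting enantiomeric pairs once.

In an octahedral complex each vertex has one trans partner and four cis neighbours.
Placing the ligands in turn and identifying arrangements related by rotation or reflection leaves 9 distinct geometric isomers.

9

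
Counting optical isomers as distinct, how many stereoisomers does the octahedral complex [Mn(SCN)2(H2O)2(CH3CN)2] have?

The six octahedral sites form three mutually perpendicular trans pairs.
Systematic placement gives 5 geometric isomers: SCN trans, H2O trans, CH3CN trans; SCN cis, H2O cis, CH3CN trans; SCN trans, H2O cis, CH3CN cis; SCN cis, H2O cis, CH3CN cis (chiral); SCN cis, H2O trans, CH3CN cis.
One of these lacks any improper symmetry element and so occurs as an enantiomeric pair, giving 5 + 1 = 6 stereoisomers in total.

6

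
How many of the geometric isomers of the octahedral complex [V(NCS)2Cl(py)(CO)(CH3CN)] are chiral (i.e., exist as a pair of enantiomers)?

An octahedron has six vertices in three trans pairs; every non-trans pair is cis.
Systematic enumeration (placing each ligand type in turn and discarding arrangements equivalent by rotation or reflection) gives 9 geometric isomers.
Of these, 6 lack any improper symmetry element and so occur as enantiomeric pairs, giving 9 + 6 = 15 stereoisomers in total.

6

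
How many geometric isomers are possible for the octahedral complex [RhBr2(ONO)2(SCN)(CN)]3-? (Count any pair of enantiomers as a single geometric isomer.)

6

In an octahedral complex each vertex has one trans partner and four cis neighbours.
Working through the distinct placements yields 6 geometric isomers: Br trans, ONO cis; Br trans, ONO trans; Br cis, ONO cis (3 arrangements, 2 chiral); Br cis, ONO trans.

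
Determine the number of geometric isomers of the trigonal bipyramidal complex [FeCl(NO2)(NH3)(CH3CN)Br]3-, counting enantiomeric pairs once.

Exhaustive case analysis gives 10 geometric isomers.

10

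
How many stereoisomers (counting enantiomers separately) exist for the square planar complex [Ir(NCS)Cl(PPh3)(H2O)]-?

A square has two trans pairs of vertices; adjacent vertices are cis.
The distinct arrangements are (3 in all): (Cl/NCS trans, H2O/PPh3 trans); (Cl/PPh3 trans, H2O/NCS trans); (Cl/H2O trans, NCS/PPh3 trans).
Each arrangement has an internal mirror plane or centre of symmetry, so none is chiral.

3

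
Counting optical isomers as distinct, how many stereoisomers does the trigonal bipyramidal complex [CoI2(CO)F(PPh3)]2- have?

In a trigonal bipyramid the two axial positions differ from the three equatorial ones.
Exhaustive case analysis gives 7 geometric isomers.
Of these, 3 lack any improper symmetry element and so occur as enantiomeric pairs, giving 7 + 3 = 10 stereoisomers in total.

10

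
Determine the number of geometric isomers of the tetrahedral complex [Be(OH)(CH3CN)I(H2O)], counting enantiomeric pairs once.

Only one geometric arrangement is possible; it has no improper symmetry element, so it exists as a pair of enantiomers (2 stereoisomers).

1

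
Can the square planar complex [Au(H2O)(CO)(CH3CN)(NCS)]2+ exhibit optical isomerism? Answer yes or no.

A square has two trans pairs of vertices; adjacent vertices are cis.
There are 3 geometric isomers: (CH3CN/H2O trans, CO/NCS trans); (CH3CN/NCS trans, CO/H2O trans); (CH3CN/CO trans, H2O/NCS trans).
Each arrangement has an internal mirror plane or centre of symmetry, so none is chiral.

no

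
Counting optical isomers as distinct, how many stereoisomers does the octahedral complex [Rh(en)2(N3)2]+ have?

3

An octahedron has six vertices in three trans pairs; every non-trans pair is cis.
Each en is bidentate and must span two cis positions.
There are 2 geometric isomers: N3 trans; N3 cis (chiral).
One of these lacks any improper symmetry element and so occurs as an enantiomeric pair, giving 2 + 1 = 3 stereoisomers in total.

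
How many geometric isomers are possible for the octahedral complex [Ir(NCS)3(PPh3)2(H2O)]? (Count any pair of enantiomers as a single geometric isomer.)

3

The six octahedral sites form three mutually perpendicular trans pairs.
The distinct arrangements are (3 in all): NCS mer, PPh3 trans; NCS fac, PPh3 cis; NCS mer, PPh3 cis.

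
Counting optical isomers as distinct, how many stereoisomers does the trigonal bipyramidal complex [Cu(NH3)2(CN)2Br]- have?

6

Exhaustive case analysis gives 5 geometric isomers.
One of these lacks any improper symmetry element and so occurs as an enantiomeric pair, giving 5 + 1 = 6 stereoisomers in total.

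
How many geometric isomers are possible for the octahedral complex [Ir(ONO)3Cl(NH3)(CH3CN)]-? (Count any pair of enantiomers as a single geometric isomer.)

There are 4 geometric isomers: ONO mer (3 arrangements); ONO fac (chiral).

4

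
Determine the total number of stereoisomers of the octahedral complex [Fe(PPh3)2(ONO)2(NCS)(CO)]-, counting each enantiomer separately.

8

An octahedron has six vertices in three trans pairs; every non-trans pair is cis.
The distinct arrangements are (6 in all): PPh3 trans, ONO trans; PPh3 cis, ONO cis (3 arrangements, 2 chiral); PPh3 trans, ONO cis; PPh3 cis, ONO trans.
Of these, 2 lack any improper symmetry element and so occur as enantiomeric pairs, giving 6 + 2 = 8 stereoisomers in total.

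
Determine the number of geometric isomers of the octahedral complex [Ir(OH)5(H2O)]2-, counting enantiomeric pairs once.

1

In an octahedral complex each vertex has one trans partner and four cis neighbours.
Only one geometric arrangement is possible.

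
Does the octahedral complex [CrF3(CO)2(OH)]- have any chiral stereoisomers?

no

The six octahedral sites form three mutually perpendicular trans pairs.
Systematic placement gives 3 geometric isomers: F mer, CO trans; F fac, CO cis; F mer, CO cis.
Each arrangement has an internal mirror plane or centre of symmetry, so none is chiral.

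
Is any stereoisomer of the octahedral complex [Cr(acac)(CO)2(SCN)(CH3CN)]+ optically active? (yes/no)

yes

In an octahedral complex each vertex has one trans partner and four cis neighbours.
Each acac is bidentate and must span two cis positions.
Systematic placement gives 4 geometric isomers: CO cis (3 arrangements, 2 chiral); CO trans.
Of these, 2 lack any improper symmetry element and so occur as enantiomeric pairs, giving 4 + 2 = 6 stereoisomers in total.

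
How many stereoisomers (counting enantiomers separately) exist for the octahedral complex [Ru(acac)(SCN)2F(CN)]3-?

6

An octahedron has six vertices in three trans pairs; every non-trans pair is cis.
Each acac is bidentate and must span two cis positions.
Working through the distinct placements yields 4 geometric isomers: SCN cis (3 arrangements, 2 chiral); SCN trans.
Of these, 2 lack any improper symmetry element and so occur as enantiomeric pairs, giving 4 + 2 = 6 stereoisomers in total.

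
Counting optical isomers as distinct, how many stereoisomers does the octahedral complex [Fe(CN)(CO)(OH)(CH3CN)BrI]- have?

In an octahedral complex each vertex has one trans partner and four cis neighbours.
Systematic enumeration (placing each ligand type in turn and discarding arrangements equivalent by rotation or reflection) gives 15 geometric isomers.
Of these, 15 lack any improper symmetry element and so occur as enantiomeric pairs, giving 15 + 15 = 30 stereoisomers in total.

30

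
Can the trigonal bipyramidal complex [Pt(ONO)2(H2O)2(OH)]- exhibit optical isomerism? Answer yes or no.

A trigonal bipyramid has two axial and three equatorial sites, which are chemically inequivalent.
Placing the ligands in turn and identifying arrangements related by rotation or reflection leaves 5 distinct geometric isomers.
One of these lacks any improper symmetry element and so occurs as an enantiomeric pair, giving 5 + 1 = 6 stereoisomers in total.

yes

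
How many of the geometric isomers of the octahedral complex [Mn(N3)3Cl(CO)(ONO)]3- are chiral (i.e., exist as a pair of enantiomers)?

Systematic placement gives 4 geometric isomers: N3 mer (3 arrangements); N3 fac (chiral).
One of these lacks any improper symmetry element and so occurs as an enantiomeric pair, giving 4 + 1 = 5 stereoisomers in total.

1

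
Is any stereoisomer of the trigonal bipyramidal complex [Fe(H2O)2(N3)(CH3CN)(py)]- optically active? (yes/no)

A trigonal bipyramid has two axial and three equatorial sites, which are chemically inequivalent.
Exhaustive case analysis gives 7 geometric isomers.
Of these, 3 lack any improper symmetry element and so occur as enantiomeric pairs, giving 7 + 3 = 10 stereoisomers in total.

yes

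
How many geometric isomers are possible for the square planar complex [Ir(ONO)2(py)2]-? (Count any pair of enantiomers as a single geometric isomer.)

In a square planar complex each vertex has one trans partner and two cis neighbours.
Systematic placement gives 2 geometric isomers: ONO cis; ONO trans.

2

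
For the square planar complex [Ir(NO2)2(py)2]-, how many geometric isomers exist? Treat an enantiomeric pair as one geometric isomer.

In a square planar complex each vertex has one trans partner and two cis neighbours.
Systematic placement gives 2 geometric isomers: NO2 cis; NO2 trans.

2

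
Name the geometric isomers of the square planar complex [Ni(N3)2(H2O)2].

Systematic placement gives 2 geometric isomers: N3 cis; N3 trans.

cis and trans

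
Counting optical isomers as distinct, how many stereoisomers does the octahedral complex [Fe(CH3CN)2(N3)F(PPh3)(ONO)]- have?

15

The six octahedral sites form three mutually perpendicular trans pairs.
Placing the ligands in turn and identifying arrangements related by rotation or reflection leaves 9 distinct geometric isomers.
Of these, 6 lack any improper symmetry element and so occur as enantiomeric pairs, giving 9 + 6 = 15 stereoisomers in total.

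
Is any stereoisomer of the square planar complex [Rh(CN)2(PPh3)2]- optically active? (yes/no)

no

A square has two trans pairs of vertices; adjacent vertices are cis.
There are 2 geometric isomers: CN cis; CN trans.
Each arrangement has an internal mirror plane or centre of symmetry, so none is chiral.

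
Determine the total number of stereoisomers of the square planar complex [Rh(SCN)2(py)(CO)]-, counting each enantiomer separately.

There are 2 geometric isomers: SCN cis; SCN trans.
Each arrangement has an internal mirror plane or centre of symmetry, so none is chiral.

2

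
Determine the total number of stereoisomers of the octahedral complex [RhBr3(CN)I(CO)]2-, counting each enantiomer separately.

There are 4 geometric isomers: Br mer (3 arrangements); Br fac (chiral).
One of these lacks any improper symmetry element and so occurs as an enantiomeric pair, giving 4 + 1 = 5 stereoisomers in total.

5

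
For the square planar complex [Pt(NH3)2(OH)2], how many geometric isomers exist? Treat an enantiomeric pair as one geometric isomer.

In a square planar complex each vertex has one trans partner and two cis neighbours.
Working through the distinct placements yields 2 geometric isomers: NH3 cis; NH3 trans.

2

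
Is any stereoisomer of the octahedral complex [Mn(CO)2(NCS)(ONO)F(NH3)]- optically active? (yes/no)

In an octahedral complex each vertex has one trans partner and four cis neighbours.
Exhaustive case analysis gives 9 geometric isomers.
Of these, 6 lack any improper symmetry element and so occur as enantiomeric pairs, giving 9 + 6 = 15 stereoisomers in total.

yes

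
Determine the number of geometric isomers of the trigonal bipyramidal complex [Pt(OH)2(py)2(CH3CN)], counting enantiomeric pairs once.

5

Placing the ligands in turn and identifying arrangements related by rotation or reflection leaves 5 distinct geometric isomers.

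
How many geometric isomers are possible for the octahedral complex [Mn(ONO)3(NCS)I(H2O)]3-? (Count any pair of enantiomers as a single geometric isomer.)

In an octahedral complex each vertex has one trans partner and four cis neighbours.
There are 4 geometric isomers: ONO mer (3 arrangements); ONO fac (chiral).

4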